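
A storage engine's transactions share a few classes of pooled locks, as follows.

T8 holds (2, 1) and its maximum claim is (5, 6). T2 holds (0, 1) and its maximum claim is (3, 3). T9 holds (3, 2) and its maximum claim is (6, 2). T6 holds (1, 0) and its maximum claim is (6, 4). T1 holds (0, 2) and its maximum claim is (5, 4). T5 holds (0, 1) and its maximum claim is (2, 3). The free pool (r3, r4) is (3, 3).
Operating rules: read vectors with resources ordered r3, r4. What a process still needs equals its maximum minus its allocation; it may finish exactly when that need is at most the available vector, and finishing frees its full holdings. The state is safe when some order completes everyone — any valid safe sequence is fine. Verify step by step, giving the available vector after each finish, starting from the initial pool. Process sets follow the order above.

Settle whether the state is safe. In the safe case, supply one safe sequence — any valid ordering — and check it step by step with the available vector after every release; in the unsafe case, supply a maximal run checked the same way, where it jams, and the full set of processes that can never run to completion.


SAFE — a valid safe sequence is T9, T5, T2, T1, T6, T8.
Key observation: T9 marks the first exact bind of the order: its need (3, 0) fits the free (3, 3) with zero slack on a requested resource.
Walking it through:
  pool = (3, 3)
  T9 needs (3, 0) <= (3, 3) -> finishes; pool += (3, 2) = (6, 5)
  T5 needs (2, 2) <= (6, 5) -> finishes; pool += (0, 1) = (6, 6)
  T2 needs (3, 2) <= (6, 6) -> finishes; pool += (0, 1) = (6, 7)
  T1 needs (5, 2) <= (6, 7) -> finishes; pool += (0, 2) = (6, 9)
  T6 needs (5, 4) <= (6, 9) -> finishes; pool += (1, 0) = (7, 9)
  T8 needs (3, 5) <= (7, 9) -> finishes; pool += (2, 1) = (9, 10)


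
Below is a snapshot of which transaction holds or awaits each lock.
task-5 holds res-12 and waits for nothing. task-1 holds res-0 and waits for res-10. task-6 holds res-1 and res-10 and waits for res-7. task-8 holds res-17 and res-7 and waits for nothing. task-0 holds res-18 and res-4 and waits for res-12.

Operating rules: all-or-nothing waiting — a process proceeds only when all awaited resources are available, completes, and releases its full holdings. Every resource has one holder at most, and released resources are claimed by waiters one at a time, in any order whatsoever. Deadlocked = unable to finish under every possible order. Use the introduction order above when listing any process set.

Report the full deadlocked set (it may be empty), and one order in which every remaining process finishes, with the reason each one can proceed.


The deadlocked set is empty.
Key observation: the waits form no ring: some process can always run, and its releases unblock the others one by one.
A valid finishing order for the others: task-8, task-5, task-6, task-1, task-0.
Verifying each step:
  task-8 waits on nothing -> runs at once and releases res-17 and res-7
  task-5 waits on nothing -> runs at once and releases res-12
  task-6: everything it awaited (res-7) is free; runs, freeing res-1 and res-10
  task-1: everything it awaited (res-10) is free; runs, freeing res-0
  task-0: everything it awaited (res-12) is free; runs, freeing res-18 and res-4


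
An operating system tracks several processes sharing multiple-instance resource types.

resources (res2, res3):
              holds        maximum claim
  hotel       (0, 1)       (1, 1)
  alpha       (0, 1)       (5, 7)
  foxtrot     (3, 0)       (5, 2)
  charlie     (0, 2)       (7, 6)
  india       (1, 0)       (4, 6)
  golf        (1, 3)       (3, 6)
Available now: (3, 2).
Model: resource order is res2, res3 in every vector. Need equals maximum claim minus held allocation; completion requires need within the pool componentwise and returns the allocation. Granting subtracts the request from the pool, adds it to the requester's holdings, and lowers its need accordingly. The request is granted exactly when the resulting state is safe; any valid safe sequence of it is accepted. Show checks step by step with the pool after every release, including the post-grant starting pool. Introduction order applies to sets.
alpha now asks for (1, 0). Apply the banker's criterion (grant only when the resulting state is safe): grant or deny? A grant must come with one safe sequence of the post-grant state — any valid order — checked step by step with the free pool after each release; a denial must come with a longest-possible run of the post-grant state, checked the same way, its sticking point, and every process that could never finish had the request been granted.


GRANT — the state after the grant stays safe, e.g. via hotel, golf, india, foxtrot, alpha, charlie.
Key observation: granting shrinks the pool to (2, 2), yet hotel still fits and the chain goes through.
Step-by-step check of the post-grant state:
  pool = (2, 2)
  run hotel (needs (1, 0), free (2, 2)); after release of (0, 1) the pool is (2, 3)
  run golf (needs (2, 3), free (2, 3)); after release of (1, 3) the pool is (3, 6)
  run india (needs (3, 6), free (3, 6)); after release of (1, 0) the pool is (4, 6)
  run foxtrot (needs (2, 2), free (4, 6)); after release of (3, 0) the pool is (7, 6)
  run alpha (needs (4, 6), free (7, 6)); after release of (1, 1) the pool is (8, 7)
  run charlie (needs (7, 4), free (8, 7)); after release of (0, 2) the pool is (8, 9)


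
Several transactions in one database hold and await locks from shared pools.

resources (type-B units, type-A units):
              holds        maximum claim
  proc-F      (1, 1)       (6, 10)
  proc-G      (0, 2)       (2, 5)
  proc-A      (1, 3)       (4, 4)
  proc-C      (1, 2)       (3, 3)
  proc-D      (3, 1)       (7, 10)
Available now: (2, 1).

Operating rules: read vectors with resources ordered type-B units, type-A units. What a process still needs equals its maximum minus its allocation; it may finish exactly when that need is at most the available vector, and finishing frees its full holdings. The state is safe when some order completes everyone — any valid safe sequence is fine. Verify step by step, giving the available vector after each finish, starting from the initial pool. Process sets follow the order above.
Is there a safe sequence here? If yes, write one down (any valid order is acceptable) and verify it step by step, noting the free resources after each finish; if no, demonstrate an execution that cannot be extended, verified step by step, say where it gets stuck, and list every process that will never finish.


UNSAFE.
Key observation: once proc-C, proc-G, proc-A finish, the pool peaks at (4, 8) — and every remaining process still needs more type-A units than that.
The run proc-C, proc-G, proc-A cannot be extended any further. Check, step by step:
  pool = (2, 1)
  proc-C needs (2, 1) <= (2, 1) -> finishes; pool += (1, 2) = (3, 3)
  proc-G needs (2, 3) <= (3, 3) -> finishes; pool += (0, 2) = (3, 5)
  proc-A needs (3, 1) <= (3, 5) -> finishes; pool += (1, 3) = (4, 8)
  proc-F cannot run: need (5, 9) vs free (4, 8) (insufficient type-B units and type-A units)
  proc-D cannot run: need (4, 9) vs free (4, 8) (insufficient type-A units)
Permanently blocked: proc-F and proc-D.


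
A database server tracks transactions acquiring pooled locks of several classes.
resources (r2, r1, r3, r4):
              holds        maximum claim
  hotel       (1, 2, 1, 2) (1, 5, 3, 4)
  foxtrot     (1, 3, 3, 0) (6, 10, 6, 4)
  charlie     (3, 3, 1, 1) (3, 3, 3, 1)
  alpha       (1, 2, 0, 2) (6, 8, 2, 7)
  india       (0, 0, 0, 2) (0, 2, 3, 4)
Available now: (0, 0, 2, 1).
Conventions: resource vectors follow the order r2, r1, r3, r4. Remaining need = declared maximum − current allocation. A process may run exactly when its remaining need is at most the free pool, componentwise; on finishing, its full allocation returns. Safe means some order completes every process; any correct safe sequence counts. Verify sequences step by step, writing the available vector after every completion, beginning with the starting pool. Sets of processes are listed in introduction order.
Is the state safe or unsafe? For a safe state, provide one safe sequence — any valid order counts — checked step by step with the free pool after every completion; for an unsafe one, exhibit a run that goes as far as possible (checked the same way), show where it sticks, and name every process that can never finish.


UNSAFE.
Key observation: once charlie, hotel, india finish, the pool peaks at (4, 5, 4, 6) — and every remaining process still needs more r2 than that.
A maximal execution: charlie, hotel, india — then nothing else fits. Step-by-step check:
  pool = (0, 0, 2, 1)
  charlie needs (0, 0, 2, 0) <= (0, 0, 2, 1) -> finishes; pool += (3, 3, 1, 1) = (3, 3, 3, 2)
  hotel needs (0, 3, 2, 2) <= (3, 3, 3, 2) -> finishes; pool += (1, 2, 1, 2) = (4, 5, 4, 4)
  india needs (0, 2, 3, 2) <= (4, 5, 4, 4) -> finishes; pool += (0, 0, 0, 2) = (4, 5, 4, 6)
  foxtrot cannot run: need (5, 7, 3, 4) vs free (4, 5, 4, 6) (insufficient r2 and r1)
  alpha cannot run: need (5, 6, 2, 5) vs free (4, 5, 4, 6) (insufficient r2 and r1)
Never able to finish: foxtrot and alpha.


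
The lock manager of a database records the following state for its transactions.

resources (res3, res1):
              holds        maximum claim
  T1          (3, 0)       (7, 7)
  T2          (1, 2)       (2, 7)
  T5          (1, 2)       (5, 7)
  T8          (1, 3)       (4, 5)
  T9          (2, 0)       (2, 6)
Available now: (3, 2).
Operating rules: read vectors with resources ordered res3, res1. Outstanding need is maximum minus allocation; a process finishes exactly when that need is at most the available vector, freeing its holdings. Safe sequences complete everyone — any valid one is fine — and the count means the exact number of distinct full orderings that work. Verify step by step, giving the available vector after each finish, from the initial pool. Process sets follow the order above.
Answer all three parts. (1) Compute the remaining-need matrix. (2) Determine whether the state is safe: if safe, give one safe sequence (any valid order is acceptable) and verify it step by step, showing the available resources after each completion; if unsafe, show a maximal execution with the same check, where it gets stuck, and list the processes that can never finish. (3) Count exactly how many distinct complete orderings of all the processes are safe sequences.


(1) Need matrix, components ordered res3, res1:
  T1: (4, 7)
  T2: (1, 5)
  T5: (4, 5)
  T8: (3, 2)
  T9: (0, 6)
(2) SAFE, for example via the order T8, T5, T2, T1, T9.
Key observation: the first exact fit in this order is T8 — it needs (3, 2) with (3, 2) free, meeting a requested resource to the last unit.
Check, step by step:
  pool = (3, 2)
  T8: need (3, 2) fits (3, 2); releases (1, 3), pool now (4, 5)
  T5: need (4, 5) fits (4, 5); releases (1, 2), pool now (5, 7)
  T2: need (1, 5) fits (5, 7); releases (1, 2), pool now (6, 9)
  T1: need (4, 7) fits (6, 9); releases (3, 0), pool now (9, 9)
  T9: need (0, 6) fits (9, 9); releases (2, 0), pool now (11, 9)
(3) The exact count: 12 of the possible complete orderings are safe sequences.


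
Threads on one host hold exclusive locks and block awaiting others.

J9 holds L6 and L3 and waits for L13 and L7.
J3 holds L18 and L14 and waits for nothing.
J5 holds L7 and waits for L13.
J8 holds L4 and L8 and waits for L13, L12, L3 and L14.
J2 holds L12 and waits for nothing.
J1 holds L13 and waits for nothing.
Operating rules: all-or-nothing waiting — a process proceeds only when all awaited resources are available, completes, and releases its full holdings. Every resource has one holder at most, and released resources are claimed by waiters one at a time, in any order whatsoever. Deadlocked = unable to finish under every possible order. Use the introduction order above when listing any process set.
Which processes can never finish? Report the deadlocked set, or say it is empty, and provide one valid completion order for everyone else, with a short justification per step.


Nothing here is deadlocked.
Key observation: all waits point, directly or indirectly, at processes that can finish, so nothing is permanently blocked.
One completion order for the rest: J1, J5, J3, J2, J9, J8.
Check, step by step:
  run J1 (it waits on nothing); releases L13
  run J5 (all its waits — L13 — are resolved); releases L7
  run J3 (it waits on nothing); releases L18 and L14
  run J2 (it waits on nothing); releases L12
  run J9 (all its waits — L13 and L7 — are resolved); releases L6 and L3
  run J8 (all its waits — L13, L12, L3 and L14 — are resolved); releases L4 and L8


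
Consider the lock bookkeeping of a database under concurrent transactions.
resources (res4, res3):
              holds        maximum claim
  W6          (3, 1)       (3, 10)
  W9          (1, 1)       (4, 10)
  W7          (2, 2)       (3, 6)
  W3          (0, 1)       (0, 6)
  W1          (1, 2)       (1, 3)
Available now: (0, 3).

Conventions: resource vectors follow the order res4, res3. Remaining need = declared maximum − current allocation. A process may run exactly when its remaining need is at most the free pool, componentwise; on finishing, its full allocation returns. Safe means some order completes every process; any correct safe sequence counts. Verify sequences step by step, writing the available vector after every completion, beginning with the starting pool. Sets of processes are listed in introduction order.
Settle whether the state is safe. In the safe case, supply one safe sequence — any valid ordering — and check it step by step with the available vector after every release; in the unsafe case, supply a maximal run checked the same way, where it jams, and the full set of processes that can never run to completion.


UNSAFE.
Key observation: W1, W3, W7 can finish, but then (3, 8) is all there is, and the blocked group's res3 demands exceed it.
Going as far as possible: W1, W3, W7; after that, nothing fits. Check, step by step:
  pool = (0, 3)
  run W1 (needs (0, 1), free (0, 3)); after release of (1, 2) the pool is (1, 5)
  run W3 (needs (0, 5), free (1, 5)); after release of (0, 1) the pool is (1, 6)
  run W7 (needs (1, 4), free (1, 6)); after release of (2, 2) the pool is (3, 8)
  blocked: W6 wants (0, 9), pool (3, 8) — not enough res3
  blocked: W9 wants (3, 9), pool (3, 8) — not enough res3
Never able to finish: W6 and W9.


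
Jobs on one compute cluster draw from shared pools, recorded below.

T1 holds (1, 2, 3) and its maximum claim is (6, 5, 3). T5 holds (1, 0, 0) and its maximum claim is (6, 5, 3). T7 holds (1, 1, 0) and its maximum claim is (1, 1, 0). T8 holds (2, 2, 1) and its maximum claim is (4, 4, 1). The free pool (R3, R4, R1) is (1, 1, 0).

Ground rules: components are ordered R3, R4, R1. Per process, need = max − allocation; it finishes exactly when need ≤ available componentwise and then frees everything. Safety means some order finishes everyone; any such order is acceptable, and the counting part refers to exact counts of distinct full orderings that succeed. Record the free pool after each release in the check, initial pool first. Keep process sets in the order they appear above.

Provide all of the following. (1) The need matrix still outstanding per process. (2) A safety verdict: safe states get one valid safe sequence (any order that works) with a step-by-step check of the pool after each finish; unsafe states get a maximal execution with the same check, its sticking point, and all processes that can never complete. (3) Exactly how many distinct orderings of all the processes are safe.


(1) Need matrix, components ordered R3, R4, R1:
  T1: (5, 3, 0)
  T5: (5, 5, 3)
  T7: (0, 0, 0)
  T8: (2, 2, 0)
(2) UNSAFE.
Key observation: R3 is the bottleneck — with T7, T8 done the pool holds (4, 4, 1), short of every remaining need.
The run T7, T8 cannot be extended any further. Check, step by step:
  pool = (1, 1, 0)
  T7 needs (0, 0, 0) <= (1, 1, 0) -> finishes; pool += (1, 1, 0) = (2, 2, 0)
  T8 needs (2, 2, 0) <= (2, 2, 0) -> finishes; pool += (2, 2, 1) = (4, 4, 1)
  blocked: T1 wants (5, 3, 0), pool (4, 4, 1) — not enough R3
  blocked: T5 wants (5, 5, 3), pool (4, 4, 1) — not enough R3, R4 and R1
Never able to finish: T1 and T5.
(3) Precisely 0 of the possible complete orderings are safe sequences.


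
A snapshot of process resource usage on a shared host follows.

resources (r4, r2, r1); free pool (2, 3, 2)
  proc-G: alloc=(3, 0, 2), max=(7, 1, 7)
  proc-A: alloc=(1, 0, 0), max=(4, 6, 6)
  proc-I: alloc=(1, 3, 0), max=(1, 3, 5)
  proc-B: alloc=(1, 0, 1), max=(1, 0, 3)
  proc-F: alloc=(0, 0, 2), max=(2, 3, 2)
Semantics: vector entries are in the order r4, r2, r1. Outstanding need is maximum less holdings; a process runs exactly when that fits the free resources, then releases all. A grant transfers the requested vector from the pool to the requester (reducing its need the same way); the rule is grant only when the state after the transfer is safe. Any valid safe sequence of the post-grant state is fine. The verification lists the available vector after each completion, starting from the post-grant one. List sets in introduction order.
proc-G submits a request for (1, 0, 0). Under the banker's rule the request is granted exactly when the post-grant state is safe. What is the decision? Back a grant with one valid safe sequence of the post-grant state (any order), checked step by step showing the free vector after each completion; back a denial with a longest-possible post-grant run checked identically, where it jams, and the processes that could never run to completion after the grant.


GRANT — the state after the grant stays safe, e.g. via proc-B, proc-F, proc-I, proc-G, proc-A.
Key observation: granting shrinks the pool to (1, 3, 2), yet proc-B still fits and the chain goes through.
Verifying the post-grant state step by step:
  pool = (1, 3, 2)
  run proc-B (needs (0, 0, 2), free (1, 3, 2)); after release of (1, 0, 1) the pool is (2, 3, 3)
  run proc-F (needs (2, 3, 0), free (2, 3, 3)); after release of (0, 0, 2) the pool is (2, 3, 5)
  run proc-I (needs (0, 0, 5), free (2, 3, 5)); after release of (1, 3, 0) the pool is (3, 6, 5)
  run proc-G (needs (3, 1, 5), free (3, 6, 5)); after release of (4, 0, 2) the pool is (7, 6, 7)
  run proc-A (needs (3, 6, 6), free (7, 6, 7)); after release of (1, 0, 0) the pool is (8, 6, 7)


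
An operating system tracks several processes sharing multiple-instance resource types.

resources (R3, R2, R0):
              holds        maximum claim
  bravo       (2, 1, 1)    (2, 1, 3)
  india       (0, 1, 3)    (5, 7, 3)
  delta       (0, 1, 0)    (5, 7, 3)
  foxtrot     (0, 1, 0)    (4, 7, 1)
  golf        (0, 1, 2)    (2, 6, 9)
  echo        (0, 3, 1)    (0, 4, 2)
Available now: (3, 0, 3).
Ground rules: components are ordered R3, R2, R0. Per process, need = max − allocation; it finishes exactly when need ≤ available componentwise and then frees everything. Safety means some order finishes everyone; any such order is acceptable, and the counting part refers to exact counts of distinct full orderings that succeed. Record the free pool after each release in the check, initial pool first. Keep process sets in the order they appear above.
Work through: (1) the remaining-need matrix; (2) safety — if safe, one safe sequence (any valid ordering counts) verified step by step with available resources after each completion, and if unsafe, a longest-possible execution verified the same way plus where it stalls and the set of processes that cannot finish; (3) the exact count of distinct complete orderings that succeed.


(1) Outstanding need per process (order R3, R2, R0):
  bravo: (0, 0, 2)
  india: (5, 6, 0)
  delta: (5, 6, 3)
  foxtrot: (4, 6, 1)
  golf: (2, 5, 7)
  echo: (0, 1, 1)
(2) The state is UNSAFE.
Key observation: after bravo, echo complete, (5, 4, 5) is the best the pool ever gets, yet each leftover process wants more R2.
Going as far as possible: bravo, echo; after that, nothing fits. Check, step by step:
  pool = (3, 0, 3)
  run bravo (needs (0, 0, 2), free (3, 0, 3)); after release of (2, 1, 1) the pool is (5, 1, 4)
  run echo (needs (0, 1, 1), free (5, 1, 4)); after release of (0, 3, 1) the pool is (5, 4, 5)
  india still needs (5, 6, 0) but only (5, 4, 5) is free — short on R2
  delta still needs (5, 6, 3) but only (5, 4, 5) is free — short on R2
  foxtrot still needs (4, 6, 1) but only (5, 4, 5) is free — short on R2
  golf still needs (2, 5, 7) but only (5, 4, 5) is free — short on R2 and R0
Permanently blocked: india, delta, foxtrot and golf.
(3) Precisely 0 of the possible complete orderings are safe sequences.


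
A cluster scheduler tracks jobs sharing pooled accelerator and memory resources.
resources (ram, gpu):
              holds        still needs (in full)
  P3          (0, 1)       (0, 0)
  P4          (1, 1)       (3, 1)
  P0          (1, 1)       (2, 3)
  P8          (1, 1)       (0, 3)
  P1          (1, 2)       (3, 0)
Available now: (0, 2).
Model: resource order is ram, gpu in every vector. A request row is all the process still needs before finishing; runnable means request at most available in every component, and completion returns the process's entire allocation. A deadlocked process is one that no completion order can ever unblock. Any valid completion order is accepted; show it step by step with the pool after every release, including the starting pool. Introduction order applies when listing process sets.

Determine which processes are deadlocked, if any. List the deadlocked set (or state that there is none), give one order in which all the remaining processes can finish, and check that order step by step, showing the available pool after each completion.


Deadlocked: P4, P0 and P1.
Key observation: no order helps: past P3, P8, the free pool tops out at (1, 4), below what each blocked process needs in ram.
The rest can finish in the order P3, P8. Check, step by step:
  pool = (0, 2)
  P3 needs (0, 0) <= (0, 2) -> finishes; pool += (0, 1) = (0, 3)
  P8 needs (0, 3) <= (0, 3) -> finishes; pool += (1, 1) = (1, 4)
None of the blocked processes ever fits:
  blocked: P4 wants (3, 1), pool (1, 4) — not enough ram
  blocked: P0 wants (2, 3), pool (1, 4) — not enough ram
  blocked: P1 wants (3, 0), pool (1, 4) — not enough ram


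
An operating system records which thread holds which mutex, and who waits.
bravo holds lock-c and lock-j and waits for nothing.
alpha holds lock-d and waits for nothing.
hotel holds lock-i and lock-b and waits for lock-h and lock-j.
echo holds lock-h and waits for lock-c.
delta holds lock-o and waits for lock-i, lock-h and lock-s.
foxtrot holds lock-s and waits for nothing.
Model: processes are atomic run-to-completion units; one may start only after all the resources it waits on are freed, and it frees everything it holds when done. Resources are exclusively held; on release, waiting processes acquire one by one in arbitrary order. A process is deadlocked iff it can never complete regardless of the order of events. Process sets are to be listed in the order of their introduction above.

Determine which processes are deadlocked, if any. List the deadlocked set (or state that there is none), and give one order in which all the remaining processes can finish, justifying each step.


No process is deadlocked.
Key observation: no waiting chain loops back on itself — every chain ends at a process that waits on nothing, so everyone eventually runs.
The rest can finish in the order foxtrot, bravo, echo, alpha, hotel, delta.
Verifying each step:
  foxtrot waits on nothing -> runs at once and releases lock-s
  bravo waits on nothing -> runs at once and releases lock-c and lock-j
  run echo (all its waits — lock-c — are resolved); releases lock-h
  alpha waits on nothing -> runs at once and releases lock-d
  run hotel (all its waits — lock-h and lock-j — are resolved); releases lock-i and lock-b
  run delta (all its waits — lock-i, lock-h and lock-s — are resolved); releases lock-o


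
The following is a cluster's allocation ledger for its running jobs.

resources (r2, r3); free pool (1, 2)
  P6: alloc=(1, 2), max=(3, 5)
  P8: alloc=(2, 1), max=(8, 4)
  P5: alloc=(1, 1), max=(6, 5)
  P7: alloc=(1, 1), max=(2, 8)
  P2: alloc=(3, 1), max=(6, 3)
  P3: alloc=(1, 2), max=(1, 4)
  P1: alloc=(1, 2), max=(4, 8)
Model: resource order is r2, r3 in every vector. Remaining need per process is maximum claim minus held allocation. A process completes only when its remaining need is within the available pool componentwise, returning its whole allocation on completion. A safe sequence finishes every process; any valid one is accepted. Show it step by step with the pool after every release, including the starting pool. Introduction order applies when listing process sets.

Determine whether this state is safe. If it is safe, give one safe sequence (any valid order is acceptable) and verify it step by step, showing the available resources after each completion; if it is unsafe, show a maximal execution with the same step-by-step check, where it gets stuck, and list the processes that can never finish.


SAFE, for example via the order P3, P6, P1, P7, P5, P8, P2.
Key observation: P3 marks the first exact bind of the order: its need (0, 2) fits the free (1, 2) with zero slack on a requested resource.
Check, step by step:
  pool = (1, 2)
  P3 needs (0, 2) <= (1, 2) -> finishes; pool += (1, 2) = (2, 4)
  P6 needs (2, 3) <= (2, 4) -> finishes; pool += (1, 2) = (3, 6)
  P1 needs (3, 6) <= (3, 6) -> finishes; pool += (1, 2) = (4, 8)
  P7 needs (1, 7) <= (4, 8) -> finishes; pool += (1, 1) = (5, 9)
  P5 needs (5, 4) <= (5, 9) -> finishes; pool += (1, 1) = (6, 10)
  P8 needs (6, 3) <= (6, 10) -> finishes; pool += (2, 1) = (8, 11)
  P2 needs (3, 2) <= (8, 11) -> finishes; pool += (3, 1) = (11, 12)


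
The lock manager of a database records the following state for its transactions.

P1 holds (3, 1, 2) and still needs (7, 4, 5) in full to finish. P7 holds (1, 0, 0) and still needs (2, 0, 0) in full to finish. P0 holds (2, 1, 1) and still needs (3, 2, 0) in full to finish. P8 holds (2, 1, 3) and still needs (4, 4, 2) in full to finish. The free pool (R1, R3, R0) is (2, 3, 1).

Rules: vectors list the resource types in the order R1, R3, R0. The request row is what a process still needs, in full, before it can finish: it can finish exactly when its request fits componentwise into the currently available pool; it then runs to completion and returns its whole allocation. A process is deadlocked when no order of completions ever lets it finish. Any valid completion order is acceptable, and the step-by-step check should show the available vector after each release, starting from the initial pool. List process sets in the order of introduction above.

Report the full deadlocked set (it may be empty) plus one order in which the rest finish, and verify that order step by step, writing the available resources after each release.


No process is deadlocked.
Key observation: P7 leads a chain of completions in which each release enables another process.
The rest can finish in the order P7, P0, P8, P1. Check, step by step:
  pool = (2, 3, 1)
  P7: need (2, 0, 0) fits (2, 3, 1); releases (1, 0, 0), pool now (3, 3, 1)
  P0: need (3, 2, 0) fits (3, 3, 1); releases (2, 1, 1), pool now (5, 4, 2)
  P8: need (4, 4, 2) fits (5, 4, 2); releases (2, 1, 3), pool now (7, 5, 5)
  P1: need (7, 4, 5) fits (7, 5, 5); releases (3, 1, 2), pool now (10, 6, 7)


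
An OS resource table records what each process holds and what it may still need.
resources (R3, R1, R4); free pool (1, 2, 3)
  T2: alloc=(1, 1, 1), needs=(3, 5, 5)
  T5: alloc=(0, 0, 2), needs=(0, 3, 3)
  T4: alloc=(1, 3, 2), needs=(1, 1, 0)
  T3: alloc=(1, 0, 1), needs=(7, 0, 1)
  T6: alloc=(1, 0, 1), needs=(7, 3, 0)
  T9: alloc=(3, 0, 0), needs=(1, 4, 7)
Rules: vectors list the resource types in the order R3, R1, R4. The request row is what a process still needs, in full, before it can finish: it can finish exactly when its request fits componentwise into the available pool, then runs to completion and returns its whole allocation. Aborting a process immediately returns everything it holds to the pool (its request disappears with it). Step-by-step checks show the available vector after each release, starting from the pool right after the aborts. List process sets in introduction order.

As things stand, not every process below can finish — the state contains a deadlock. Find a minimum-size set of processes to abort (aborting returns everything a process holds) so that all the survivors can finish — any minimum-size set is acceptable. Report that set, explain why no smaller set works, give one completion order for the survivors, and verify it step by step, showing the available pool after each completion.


The answer: abort T6.
Key observation: before aborting T6, T3 was permanently blocked — no order could ever run it; afterwards it completes at step 5.
Minimality: the empty abort set fails — the state is deadlocked as it stands.
One survivor order: T4, T2, T5, T9, T3. Check, step by step (post-abort pool first):
  pool = (2, 2, 4)
  T4 needs (1, 1, 0) <= (2, 2, 4) -> finishes; pool += (1, 3, 2) = (3, 5, 6)
  T2 needs (3, 5, 5) <= (3, 5, 6) -> finishes; pool += (1, 1, 1) = (4, 6, 7)
  T5 needs (0, 3, 3) <= (4, 6, 7) -> finishes; pool += (0, 0, 2) = (4, 6, 9)
  T9 needs (1, 4, 7) <= (4, 6, 9) -> finishes; pool += (3, 0, 0) = (7, 6, 9)
  T3 needs (7, 0, 1) <= (7, 6, 9) -> finishes; pool += (1, 0, 1) = (8, 6, 10)


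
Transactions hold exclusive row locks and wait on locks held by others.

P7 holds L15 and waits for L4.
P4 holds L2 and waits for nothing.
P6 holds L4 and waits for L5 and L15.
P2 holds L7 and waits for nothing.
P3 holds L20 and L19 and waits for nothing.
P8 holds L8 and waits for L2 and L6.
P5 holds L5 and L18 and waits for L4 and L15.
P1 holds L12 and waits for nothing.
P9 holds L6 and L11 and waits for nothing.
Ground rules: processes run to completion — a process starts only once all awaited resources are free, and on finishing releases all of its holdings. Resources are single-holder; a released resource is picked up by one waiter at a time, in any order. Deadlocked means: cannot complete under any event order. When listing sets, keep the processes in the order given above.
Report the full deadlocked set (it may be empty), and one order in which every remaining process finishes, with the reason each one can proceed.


The deadlocked set is P7, P6 and P5.
Key observation: the loop P7 -> P6 -> P7 blocks itself forever; P5 is caught in further circular waits.
A valid finishing order for the others: P9, P4, P1, P3, P8, P2.
Check, step by step:
  P9 waits on nothing -> runs at once and releases L6 and L11
  P4 waits on nothing -> runs at once and releases L2
  P1 waits on nothing -> runs at once and releases L12
  P3 waits on nothing -> runs at once and releases L20 and L19
  P8: everything it awaited (L2 and L6) is free; runs, freeing L8
  P2 waits on nothing -> runs at once and releases L7


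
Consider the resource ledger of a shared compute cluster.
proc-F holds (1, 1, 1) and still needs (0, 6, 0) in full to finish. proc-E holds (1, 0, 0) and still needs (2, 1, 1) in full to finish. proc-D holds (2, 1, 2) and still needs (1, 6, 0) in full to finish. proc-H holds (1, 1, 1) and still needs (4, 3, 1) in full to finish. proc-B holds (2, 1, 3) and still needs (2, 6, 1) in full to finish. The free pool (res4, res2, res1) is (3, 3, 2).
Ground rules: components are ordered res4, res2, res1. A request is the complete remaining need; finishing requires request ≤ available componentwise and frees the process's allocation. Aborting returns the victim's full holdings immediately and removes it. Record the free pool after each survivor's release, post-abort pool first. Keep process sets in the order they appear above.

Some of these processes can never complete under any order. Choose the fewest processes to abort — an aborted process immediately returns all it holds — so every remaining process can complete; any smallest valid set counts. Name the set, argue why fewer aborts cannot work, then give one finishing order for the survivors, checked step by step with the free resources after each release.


Abort proc-D and proc-B.
Key observation: before aborting proc-D and proc-B, proc-F was permanently blocked — no order could ever run it; afterwards it completes at step 3.
Minimality, checking each single-abort alternative: proc-F alone leaves proc-D blocked (short on res2); proc-E alone leaves proc-F blocked (short on res2); proc-D alone leaves proc-F blocked (short on res2); proc-H alone leaves proc-F blocked (short on res2); proc-B alone leaves proc-F blocked (short on res2).
One survivor order: proc-E, proc-H, proc-F. Step-by-step check (post-abort pool first):
  pool = (7, 5, 7)
  proc-E needs (2, 1, 1) <= (7, 5, 7) -> finishes; pool += (1, 0, 0) = (8, 5, 7)
  proc-H needs (4, 3, 1) <= (8, 5, 7) -> finishes; pool += (1, 1, 1) = (9, 6, 8)
  proc-F needs (0, 6, 0) <= (9, 6, 8) -> finishes; pool += (1, 1, 1) = (10, 7, 9)


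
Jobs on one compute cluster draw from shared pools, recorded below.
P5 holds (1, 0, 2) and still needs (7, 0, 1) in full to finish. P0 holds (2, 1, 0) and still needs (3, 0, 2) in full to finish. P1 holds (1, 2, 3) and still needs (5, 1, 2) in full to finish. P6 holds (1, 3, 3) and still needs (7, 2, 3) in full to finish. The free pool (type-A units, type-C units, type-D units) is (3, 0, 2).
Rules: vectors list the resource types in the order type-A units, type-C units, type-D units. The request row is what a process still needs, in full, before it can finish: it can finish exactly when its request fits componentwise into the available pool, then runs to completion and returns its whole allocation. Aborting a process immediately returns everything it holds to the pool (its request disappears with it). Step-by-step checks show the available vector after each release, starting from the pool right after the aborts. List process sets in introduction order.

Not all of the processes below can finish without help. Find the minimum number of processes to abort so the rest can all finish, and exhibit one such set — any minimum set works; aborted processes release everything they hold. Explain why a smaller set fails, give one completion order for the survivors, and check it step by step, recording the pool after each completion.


The answer: abort P6.
Key observation: P5 had no path to completion before; after the abort of P6 ((1, 3, 3) returned), step 3 is where it fits.
Minimality: the empty abort set fails — the state is deadlocked as it stands.
The survivors complete as P0, P1, P5. Verifying each step (starting from the post-abort pool):
  pool = (4, 3, 5)
  run P0 (needs (3, 0, 2), free (4, 3, 5)); after release of (2, 1, 0) the pool is (6, 4, 5)
  run P1 (needs (5, 1, 2), free (6, 4, 5)); after release of (1, 2, 3) the pool is (7, 6, 8)
  run P5 (needs (7, 0, 1), free (7, 6, 8)); after release of (1, 0, 2) the pool is (8, 6, 10)


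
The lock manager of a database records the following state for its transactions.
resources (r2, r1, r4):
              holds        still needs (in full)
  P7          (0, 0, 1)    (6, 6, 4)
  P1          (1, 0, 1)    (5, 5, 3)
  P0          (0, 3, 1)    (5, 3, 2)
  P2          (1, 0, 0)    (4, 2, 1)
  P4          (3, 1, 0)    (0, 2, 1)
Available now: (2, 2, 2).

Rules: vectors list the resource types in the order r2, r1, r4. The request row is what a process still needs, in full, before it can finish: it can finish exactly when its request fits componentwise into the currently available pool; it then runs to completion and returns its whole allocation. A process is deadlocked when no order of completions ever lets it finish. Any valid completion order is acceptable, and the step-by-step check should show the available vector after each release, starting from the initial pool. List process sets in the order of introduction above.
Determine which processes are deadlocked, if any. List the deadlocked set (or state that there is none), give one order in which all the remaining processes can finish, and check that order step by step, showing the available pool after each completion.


Nothing here is deadlocked.
Key observation: P4 fits the free pool immediately, and its release cascades until everyone finishes.
One completion order for the rest: P4, P0, P1, P7, P2. Check, step by step:
  pool = (2, 2, 2)
  run P4 (needs (0, 2, 1), free (2, 2, 2)); after release of (3, 1, 0) the pool is (5, 3, 2)
  run P0 (needs (5, 3, 2), free (5, 3, 2)); after release of (0, 3, 1) the pool is (5, 6, 3)
  run P1 (needs (5, 5, 3), free (5, 6, 3)); after release of (1, 0, 1) the pool is (6, 6, 4)
  run P7 (needs (6, 6, 4), free (6, 6, 4)); after release of (0, 0, 1) the pool is (6, 6, 5)
  run P2 (needs (4, 2, 1), free (6, 6, 5)); after release of (1, 0, 0) the pool is (7, 6, 5)


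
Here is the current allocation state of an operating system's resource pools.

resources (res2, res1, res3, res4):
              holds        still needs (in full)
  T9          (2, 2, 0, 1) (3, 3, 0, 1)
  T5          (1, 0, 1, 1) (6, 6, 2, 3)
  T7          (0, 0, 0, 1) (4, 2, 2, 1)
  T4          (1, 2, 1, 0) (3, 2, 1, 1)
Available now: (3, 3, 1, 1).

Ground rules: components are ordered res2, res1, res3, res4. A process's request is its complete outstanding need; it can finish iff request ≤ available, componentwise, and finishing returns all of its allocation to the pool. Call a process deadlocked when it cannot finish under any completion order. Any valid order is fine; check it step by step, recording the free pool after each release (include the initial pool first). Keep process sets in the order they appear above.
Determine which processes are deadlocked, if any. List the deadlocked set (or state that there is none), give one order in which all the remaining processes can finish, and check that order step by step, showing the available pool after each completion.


Nothing here is deadlocked.
Key observation: the pool covers T4 at once, and every later process fits after earlier releases.
The rest can finish in the order T4, T9, T7, T5. Step-by-step check:
  pool = (3, 3, 1, 1)
  T4 needs (3, 2, 1, 1) <= (3, 3, 1, 1) -> finishes; pool += (1, 2, 1, 0) = (4, 5, 2, 1)
  T9 needs (3, 3, 0, 1) <= (4, 5, 2, 1) -> finishes; pool += (2, 2, 0, 1) = (6, 7, 2, 2)
  T7 needs (4, 2, 2, 1) <= (6, 7, 2, 2) -> finishes; pool += (0, 0, 0, 1) = (6, 7, 2, 3)
  T5 needs (6, 6, 2, 3) <= (6, 7, 2, 3) -> finishes; pool += (1, 0, 1, 1) = (7, 7, 3, 4)


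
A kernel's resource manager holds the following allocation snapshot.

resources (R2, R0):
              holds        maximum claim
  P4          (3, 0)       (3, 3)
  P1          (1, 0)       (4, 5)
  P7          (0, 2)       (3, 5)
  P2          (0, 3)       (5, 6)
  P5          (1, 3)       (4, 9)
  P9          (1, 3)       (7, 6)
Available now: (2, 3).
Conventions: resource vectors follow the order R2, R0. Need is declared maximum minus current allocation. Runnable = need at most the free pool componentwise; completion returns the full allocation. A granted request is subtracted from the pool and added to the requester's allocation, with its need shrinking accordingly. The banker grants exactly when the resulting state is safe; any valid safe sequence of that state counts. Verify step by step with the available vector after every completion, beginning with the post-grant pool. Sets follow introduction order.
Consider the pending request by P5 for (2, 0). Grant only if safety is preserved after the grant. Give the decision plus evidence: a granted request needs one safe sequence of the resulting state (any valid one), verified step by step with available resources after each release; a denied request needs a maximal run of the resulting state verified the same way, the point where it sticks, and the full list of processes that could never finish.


DENY. Granting would leave the state unsafe.
Key observation: after P4, P7, P1 the pool peaks at (4, 5), and each blocked process is short somewhere: P2 on R2; P5 on R0; P9 on R2.
Pretend the grant happened; the run P4, P7, P1 goes as far as possible. Walking it through:
  pool = (0, 3)
  run P4 (needs (0, 3), free (0, 3)); after release of (3, 0) the pool is (3, 3)
  run P7 (needs (3, 3), free (3, 3)); after release of (0, 2) the pool is (3, 5)
  run P1 (needs (3, 5), free (3, 5)); after release of (1, 0) the pool is (4, 5)
  P2 still needs (5, 3) but only (4, 5) is free — short on R2
  P5 still needs (1, 6) but only (4, 5) is free — short on R0
  P9 still needs (6, 3) but only (4, 5) is free — short on R2
Post-grant, the permanently blocked set is P2, P5 and P9.
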